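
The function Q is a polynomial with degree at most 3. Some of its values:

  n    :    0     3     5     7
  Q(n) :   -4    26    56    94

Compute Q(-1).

-10

Write Q(n) = an³ + bn² + cn + d; the 4 given values yield a linear system in the 4 coefficients.
Solving, the leading coefficient vanishes, and Q(n) = n² + 7n - 4.
Then Q(-1) = -10.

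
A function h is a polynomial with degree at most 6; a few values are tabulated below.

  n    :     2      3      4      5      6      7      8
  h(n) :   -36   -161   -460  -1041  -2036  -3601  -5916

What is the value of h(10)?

First differences: -125, -299, -581, -995, -1565, -2315. Second differences: -174, -282, -414, -570, -750. Third differences: -108, -132, -156, -180. Fourth differences: -24, -24, -24.
Level-4 differences are constant, so h has degree 4.
Fitting a degree-4 polynomial gives h(n) = -n^4 - 4n³ + 4n² - 4n + 4.
Then h(10) = -13636.

-13636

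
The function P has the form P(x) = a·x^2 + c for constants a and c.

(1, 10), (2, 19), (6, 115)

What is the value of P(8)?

From P(1) = 10 and P(2) = 19: 1a + c = 10 and 4a + c = 19.
Subtracting: 3a = 9, so a = 3; then c = 10 − 3·1 = 7.
So P(x) = 3x² + 7, and P(8) = 199.

199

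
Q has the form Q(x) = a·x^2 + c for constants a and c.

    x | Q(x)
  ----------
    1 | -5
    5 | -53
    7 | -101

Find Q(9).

-165

From Q(1) = -5 and Q(5) = -53: 1a + c = -5 and 25a + c = -53.
Subtracting: 24a = -48, so a = -2; then c = -5 − (-2)·1 = -3.
So Q(x) = -2x² − 3, and Q(9) = -165.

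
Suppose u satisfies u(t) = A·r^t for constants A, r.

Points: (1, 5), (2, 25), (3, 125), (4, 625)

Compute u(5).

Consecutive ratio: 25/5 = 5, and 125/25 = 5, so r = 5.
Then A·5^1 = 5 gives A = 1, and u(t) = 1·5^t.
u(5) = 1·5^5 = 3125.

3125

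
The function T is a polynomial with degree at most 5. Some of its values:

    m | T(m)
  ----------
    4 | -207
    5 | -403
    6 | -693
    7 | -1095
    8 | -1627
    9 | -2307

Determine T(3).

-87

First differences: -196, -290, -402, -532, -680. Second differences: -94, -112, -130, -148. Third differences: -18, -18, -18.
Level-3 differences are constant, so T has degree 3.
Fitting a degree-3 polynomial gives T(m) = -3m³ - 2m² + 5m - 3.
Then T(3) = -87.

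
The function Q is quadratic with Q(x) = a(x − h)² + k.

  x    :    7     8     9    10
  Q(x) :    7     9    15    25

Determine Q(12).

First differences 2, 6, 10; second difference 4 = 2a, so a = 2.
Expanding, the x-coefficient is −2ah = -4h; matching it to the data gives h = 7, and then k = 7.
So Q(x) = 2(x − 7)² + 7.
Q(12) = 2·5² + 7 = 57.

57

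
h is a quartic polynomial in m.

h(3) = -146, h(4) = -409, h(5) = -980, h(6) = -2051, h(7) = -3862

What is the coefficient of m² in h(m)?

-8

Write h(m) = am^4 + bm³ + cm² + dm + e; the 5 given values yield a linear system in the 5 coefficients.
Solving, h(m) = -2m^4 + 4m³ - 8m² - 5m - 5.
The coefficient of m² is -8.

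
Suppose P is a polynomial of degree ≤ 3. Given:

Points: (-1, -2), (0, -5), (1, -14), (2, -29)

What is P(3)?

-50

Write P(k) = ak³ + bk² + ck + d; the 4 given values yield a linear system in the 4 coefficients.
Solving, the leading coefficient vanishes, and P(k) = -3k² - 6k - 5.
Then P(3) = -50.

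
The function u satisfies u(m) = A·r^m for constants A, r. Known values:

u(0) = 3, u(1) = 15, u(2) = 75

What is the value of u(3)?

375

Consecutive ratio: 15/3 = 5, and 75/15 = 5, so r = 5.
Then A·5^0 = 3 gives A = 3, and u(m) = 3·5^m.
u(3) = 3·5^3 = 375.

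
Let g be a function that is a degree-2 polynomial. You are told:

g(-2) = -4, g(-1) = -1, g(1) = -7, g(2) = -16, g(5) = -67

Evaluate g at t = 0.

Write g(t) = at² + bt + c; the 5 given values yield a linear system in the 3 coefficients.
Solving, g(t) = -2t² - 3t - 2.
Then g(0) = -2.

-2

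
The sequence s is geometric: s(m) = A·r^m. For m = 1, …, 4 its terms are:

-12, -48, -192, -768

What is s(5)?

-3072

Consecutive ratio: -48/(-12) = 4, and -192/(-48) = 4, so r = 4.
Then A·4^1 = -12 gives A = -3, and s(m) = -3·4^m.
s(5) = -3·4^5 = -3072.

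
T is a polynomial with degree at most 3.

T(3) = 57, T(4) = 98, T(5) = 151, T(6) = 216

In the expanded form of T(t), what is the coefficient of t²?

6

Write T(t) = at³ + bt² + ct + d; the 4 given values yield a linear system in the 4 coefficients.
Solving, the leading coefficient vanishes, and T(t) = 6t² - t + 6.
The coefficient of t² is 6.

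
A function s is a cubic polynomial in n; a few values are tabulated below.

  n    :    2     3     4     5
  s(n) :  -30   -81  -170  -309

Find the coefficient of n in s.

-8

Write s(n) = an³ + bn² + cn + d; the 4 given values yield a linear system in the 4 coefficients.
Solving, s(n) = -2n³ - n² - 8n + 6.
The coefficient of n is -8.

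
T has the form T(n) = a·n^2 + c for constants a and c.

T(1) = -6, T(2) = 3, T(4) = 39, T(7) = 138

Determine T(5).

From T(1) = -6 and T(2) = 3: 1a + c = -6 and 4a + c = 3.
Subtracting: 3a = 9, so a = 3; then c = -6 − 3·1 = -9.
So T(n) = 3n² − 9, and T(5) = 66.

66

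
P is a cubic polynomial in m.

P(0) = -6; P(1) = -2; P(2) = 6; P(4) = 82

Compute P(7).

526

Write P(m) = am³ + bm² + cm + d; the 4 given values yield a linear system in the 4 coefficients.
Solving, P(m) = 2m³ - 4m² + 6m - 6.
Then P(7) = 526.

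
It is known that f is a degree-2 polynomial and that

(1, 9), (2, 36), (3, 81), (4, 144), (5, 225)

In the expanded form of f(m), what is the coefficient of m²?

9

First differences: 27, 45, 63, 81. Second differences: 18, 18, 18.
Level-2 differences are constant, so f has degree 2.
Fitting a degree-2 polynomial gives f(m) = 9m².
The coefficient of m² is 9.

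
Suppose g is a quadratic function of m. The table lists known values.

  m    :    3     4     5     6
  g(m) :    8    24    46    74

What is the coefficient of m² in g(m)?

3

Write g(m) = am² + bm + c; the 4 given values yield a linear system in the 3 coefficients.
Solving, g(m) = 3m² - 5m - 4.
The coefficient of m² is 3.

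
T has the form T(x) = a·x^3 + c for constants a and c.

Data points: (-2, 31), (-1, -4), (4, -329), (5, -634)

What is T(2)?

-49

From T(-2) = 31 and T(-1) = -4: -8a + c = 31 and -1a + c = -4.
Subtracting: 7a = -35, so a = -5; then c = 31 − (-5)·(-8) = -9.
So T(x) = -5x³ − 9, and T(2) = -49.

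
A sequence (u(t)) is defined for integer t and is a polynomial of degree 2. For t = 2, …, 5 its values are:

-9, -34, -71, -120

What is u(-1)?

First differences: -25, -37, -49. Second differences: -12, -12.
Level-2 differences are constant, so u has degree 2.
Fitting a degree-2 polynomial gives u(t) = -6t² + 5t + 5.
Then u(-1) = -6.

-6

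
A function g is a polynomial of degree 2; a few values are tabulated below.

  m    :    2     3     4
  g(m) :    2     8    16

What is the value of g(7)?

Write g(m) = am² + bm + c; the 3 given values yield a linear system in the 3 coefficients.
Solving, g(m) = m² + m - 4.
Then g(7) = 52.

52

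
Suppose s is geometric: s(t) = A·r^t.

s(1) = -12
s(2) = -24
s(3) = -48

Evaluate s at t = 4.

Consecutive ratio: -24/(-12) = 2, and -48/(-24) = 2, so r = 2.
Then A·2^1 = -12 gives A = -6, and s(t) = -6·2^t.
s(4) = -6·2^4 = -96.

-96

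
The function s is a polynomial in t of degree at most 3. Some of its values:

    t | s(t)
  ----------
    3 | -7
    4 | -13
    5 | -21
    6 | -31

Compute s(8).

-57

First differences: -6, -8, -10. Second differences: -2, -2.
Level-2 differences are constant, so s has degree 2.
Fitting a degree-2 polynomial gives s(t) = -t² + t - 1.
Then s(8) = -57.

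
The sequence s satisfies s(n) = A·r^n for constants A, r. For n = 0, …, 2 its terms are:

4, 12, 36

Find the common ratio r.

3

Consecutive ratio: 12/4 = 3, and 36/12 = 3, so r = 3.
Then A·3^0 = 4 gives A = 4, and s(n) = 4·3^n.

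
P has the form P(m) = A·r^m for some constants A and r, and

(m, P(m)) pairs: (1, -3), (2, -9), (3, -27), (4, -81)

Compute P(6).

-729

Consecutive ratio: -9/(-3) = 3, and -27/(-9) = 3, so r = 3.
Then A·3^1 = -3 gives A = -1, and P(m) = -1·3^m.
P(6) = -1·3^6 = -729.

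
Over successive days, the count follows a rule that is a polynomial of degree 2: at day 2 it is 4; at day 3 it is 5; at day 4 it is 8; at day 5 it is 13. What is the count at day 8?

Write the value at t as g(t).
First differences: 1, 3, 5. Second differences: 2, 2.
Level-2 differences are constant, so g has degree 2.
Fitting a degree-2 polynomial gives g(t) = t² - 4t + 8.
Then g(8) = 40.

40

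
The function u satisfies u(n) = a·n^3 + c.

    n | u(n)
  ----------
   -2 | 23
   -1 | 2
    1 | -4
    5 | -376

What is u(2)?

-25

From u(-2) = 23 and u(-1) = 2: -8a + c = 23 and -1a + c = 2.
Subtracting: 7a = -21, so a = -3; then c = 23 − (-3)·(-8) = -1.
So u(n) = -3n³ − 1, and u(2) = -25.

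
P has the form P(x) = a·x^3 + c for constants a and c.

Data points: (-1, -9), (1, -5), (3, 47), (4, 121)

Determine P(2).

From P(-1) = -9 and P(1) = -5: -1a + c = -9 and 1a + c = -5.
Subtracting: 2a = 4, so a = 2; then c = -9 − 2·(-1) = -7.
So P(x) = 2x³ − 7, and P(2) = 9.

9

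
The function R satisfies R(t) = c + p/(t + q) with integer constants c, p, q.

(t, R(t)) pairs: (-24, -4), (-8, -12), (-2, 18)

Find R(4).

(R(t) − c)(t + q) = p for each data point; the three points give a linear system in c and q, then p follows.
Solving: c = -2, q = 4, p = 40, so R(t) = -2 + 40/(t + 4).
Then R(4) = -2 + 40/8 = 3.

3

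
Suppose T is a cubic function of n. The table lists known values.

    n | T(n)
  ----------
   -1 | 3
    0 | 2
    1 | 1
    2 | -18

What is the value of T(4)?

-182

Write T(n) = an³ + bn² + cn + d; the 4 given values yield a linear system in the 4 coefficients.
Solving, T(n) = -3n³ + 2n + 2.
Then T(4) = -182.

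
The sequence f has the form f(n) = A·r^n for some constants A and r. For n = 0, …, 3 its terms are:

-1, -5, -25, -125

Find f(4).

Consecutive ratio: -5/(-1) = 5, and -25/(-5) = 5, so r = 5.
Then A·5^0 = -1 gives A = -1, and f(n) = -1·5^n.
f(4) = -1·5^4 = -625.

-625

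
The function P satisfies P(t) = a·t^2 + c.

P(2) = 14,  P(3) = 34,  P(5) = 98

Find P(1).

2

From P(2) = 14 and P(3) = 34: 4a + c = 14 and 9a + c = 34.
Subtracting: 5a = 20, so a = 4; then c = 14 − 4·4 = -2.
So P(t) = 4t² − 2, and P(1) = 2.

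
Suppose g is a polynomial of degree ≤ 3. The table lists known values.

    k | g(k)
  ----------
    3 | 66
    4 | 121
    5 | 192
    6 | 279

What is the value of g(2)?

27

Write g(k) = ak³ + bk² + ck + d; the 4 given values yield a linear system in the 4 coefficients.
Solving, the leading coefficient vanishes, and g(k) = 8k² - k - 3.
Then g(2) = 27.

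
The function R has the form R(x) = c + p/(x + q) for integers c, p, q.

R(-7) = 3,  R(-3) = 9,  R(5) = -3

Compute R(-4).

(R(x) − c)(x + q) = p for each data point; the three points give a linear system in c and q, then p follows.
Solving: c = 0, q = 1, p = -18, so R(x) = -18/(x + 1).
Then R(-4) = 0 − 18/(-3) = 6.

6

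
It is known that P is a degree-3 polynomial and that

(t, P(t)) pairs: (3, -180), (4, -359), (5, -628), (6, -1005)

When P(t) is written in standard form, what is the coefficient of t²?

-9

Write P(t) = at³ + bt² + ct + d; the 4 given values yield a linear system in the 4 coefficients.
Solving, P(t) = -3t³ - 9t² - 5t - 3.
The coefficient of t² is -9.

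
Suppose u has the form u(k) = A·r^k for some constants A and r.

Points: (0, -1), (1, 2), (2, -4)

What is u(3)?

Consecutive ratio: 2/(-1) = -2, and -4/2 = -2, so r = -2.
Then A·(-2)^0 = -1 gives A = -1, and u(k) = -1·(-2)^k.
u(3) = -1·(-2)^3 = 8.

8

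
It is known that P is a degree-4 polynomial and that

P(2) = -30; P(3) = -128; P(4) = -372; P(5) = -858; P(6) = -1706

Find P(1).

-6

Write P(x) = ax^4 + bx³ + cx² + dx + e; the 5 given values yield a linear system in the 5 coefficients.
Solving, P(x) = -x^4 - 2x³ + 5x - 8.
Then P(1) = -6.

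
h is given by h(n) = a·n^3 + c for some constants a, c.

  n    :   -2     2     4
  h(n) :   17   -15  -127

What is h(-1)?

From h(-2) = 17 and h(2) = -15: -8a + c = 17 and 8a + c = -15.
Subtracting: 16a = -32, so a = -2; then c = 17 − (-2)·(-8) = 1.
So h(n) = -2n³ + 1, and h(-1) = 3.

3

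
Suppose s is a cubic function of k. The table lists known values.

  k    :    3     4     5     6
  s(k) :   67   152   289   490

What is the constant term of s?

Write s(k) = ak³ + bk² + ck + d; the 4 given values yield a linear system in the 4 coefficients.
Solving, s(k) = 2k³ + 2k² - 3k + 4.
The constant term is s(0) = 4.

4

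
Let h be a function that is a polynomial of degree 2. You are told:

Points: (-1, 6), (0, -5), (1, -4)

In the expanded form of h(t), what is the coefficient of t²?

6

Write h(t) = at² + bt + c; the 3 given values yield a linear system in the 3 coefficients.
Solving, h(t) = 6t² - 5t - 5.
The coefficient of t² is 6.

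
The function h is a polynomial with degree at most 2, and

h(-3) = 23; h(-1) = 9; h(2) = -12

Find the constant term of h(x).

2

Write h(x) = ax² + bx + c; the 3 given values yield a linear system in the 3 coefficients.
Solving, the leading coefficient vanishes, and h(x) = -7x + 2.
The constant term is h(0) = 2.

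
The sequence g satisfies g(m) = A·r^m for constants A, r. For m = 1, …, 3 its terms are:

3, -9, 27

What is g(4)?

-81

Consecutive ratio: -9/3 = -3, and 27/(-9) = -3, so r = -3.
Then A·(-3)^1 = 3 gives A = -1, and g(m) = -1·(-3)^m.
g(4) = -1·(-3)^4 = -81.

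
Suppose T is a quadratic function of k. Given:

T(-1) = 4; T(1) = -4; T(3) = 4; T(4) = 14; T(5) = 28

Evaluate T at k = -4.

Write T(k) = ak² + bk + c; the 5 given values yield a linear system in the 3 coefficients.
Solving, T(k) = 2k² - 4k - 2.
Then T(-4) = 46.

46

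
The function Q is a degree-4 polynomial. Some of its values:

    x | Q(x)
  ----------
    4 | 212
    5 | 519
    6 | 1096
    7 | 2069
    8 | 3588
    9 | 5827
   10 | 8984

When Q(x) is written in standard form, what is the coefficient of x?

First differences: 307, 577, 973, 1519, 2239, 3157. Second differences: 270, 396, 546, 720, 918. Third differences: 126, 150, 174, 198. Fourth differences: 24, 24, 24.
Level-4 differences are constant, so Q has degree 4.
Fitting a degree-4 polynomial gives Q(x) = x^4 - x³ - x² + 8x + 4.
The coefficient of x is 8.

8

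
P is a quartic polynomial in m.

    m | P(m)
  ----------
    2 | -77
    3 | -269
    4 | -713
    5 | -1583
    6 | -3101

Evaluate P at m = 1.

-11

Write P(m) = am^4 + bm³ + cm² + dm + e; the 5 given values yield a linear system in the 5 coefficients.
Solving, P(m) = -2m^4 - m³ - 7m² - 8m + 7.
Then P(1) = -11.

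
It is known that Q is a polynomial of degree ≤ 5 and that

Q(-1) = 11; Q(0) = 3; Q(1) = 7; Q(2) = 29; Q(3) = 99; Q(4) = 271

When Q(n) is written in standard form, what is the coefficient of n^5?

0

First differences: -8, 4, 22, 70, 172. Second differences: 12, 18, 48, 102. Third differences: 6, 30, 54. Fourth differences: 24, 24.
Level-4 differences are constant, so Q has degree 4.
Fitting a degree-4 polynomial gives Q(n) = n^4 - n³ + 5n² - n + 3.
The coefficient of n^5 is 0.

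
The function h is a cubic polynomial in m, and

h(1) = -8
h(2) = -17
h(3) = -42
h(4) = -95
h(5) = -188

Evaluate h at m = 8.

First differences: -9, -25, -53, -93. Second differences: -16, -28, -40. Third differences: -12, -12.
Level-3 differences are constant, so h has degree 3.
Fitting a degree-3 polynomial gives h(m) = -2m³ + 4m² - 7m - 3.
Then h(8) = -827.

-827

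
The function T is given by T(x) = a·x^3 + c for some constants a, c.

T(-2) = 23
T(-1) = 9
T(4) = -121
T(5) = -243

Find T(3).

From T(-2) = 23 and T(-1) = 9: -8a + c = 23 and -1a + c = 9.
Subtracting: 7a = -14, so a = -2; then c = 23 − (-2)·(-8) = 7.
So T(x) = -2x³ + 7, and T(3) = -47.

-47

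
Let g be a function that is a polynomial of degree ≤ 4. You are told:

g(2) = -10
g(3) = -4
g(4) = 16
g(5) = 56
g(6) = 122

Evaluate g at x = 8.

Write g(x) = ax^4 + bx³ + cx² + dx + e; the 5 given values yield a linear system in the 5 coefficients.
Solving, the leading coefficient vanishes, and g(x) = x³ - 2x² - 3x - 4.
Then g(8) = 356.

356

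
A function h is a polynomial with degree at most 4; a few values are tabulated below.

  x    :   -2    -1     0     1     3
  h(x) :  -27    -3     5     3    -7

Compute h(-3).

Write h(x) = ax^4 + bx³ + cx² + dx + e; the 5 given values yield a linear system in the 5 coefficients.
Solving, the leading coefficient vanishes, and h(x) = x³ - 5x² + 2x + 5.
Then h(-3) = -73.

-73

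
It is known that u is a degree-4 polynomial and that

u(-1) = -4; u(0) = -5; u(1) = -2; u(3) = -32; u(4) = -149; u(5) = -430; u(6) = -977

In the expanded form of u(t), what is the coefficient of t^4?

Write u(t) = at^4 + bt³ + ct² + dt + e; the 7 given values yield a linear system in the 5 coefficients.
Solving, u(t) = -t^4 + t³ + 3t² - 5.
The coefficient of t^4 is -1.

-1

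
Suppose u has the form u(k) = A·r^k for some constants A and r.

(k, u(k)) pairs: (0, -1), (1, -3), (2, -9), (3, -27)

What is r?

3

Consecutive ratio: -3/(-1) = 3, and -9/(-3) = 3, so r = 3.
Then A·3^0 = -1 gives A = -1, and u(k) = -1·3^k.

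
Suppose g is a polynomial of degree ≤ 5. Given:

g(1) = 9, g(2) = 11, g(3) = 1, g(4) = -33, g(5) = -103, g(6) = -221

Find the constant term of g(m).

7

Write g(m) = am^5 + bm^4 + cm³ + dm² + em + p; the 6 given values yield a linear system in the 6 coefficients.
Solving, the top 2 coefficients vanish, and g(m) = -2m³ + 6m² - 2m + 7.
The constant term is g(0) = 7.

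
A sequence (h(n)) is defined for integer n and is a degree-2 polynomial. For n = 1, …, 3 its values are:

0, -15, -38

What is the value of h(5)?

Write h(n) = an² + bn + c; the 3 given values yield a linear system in the 3 coefficients.
Solving, h(n) = -4n² - 3n + 7.
Then h(5) = -108.

-108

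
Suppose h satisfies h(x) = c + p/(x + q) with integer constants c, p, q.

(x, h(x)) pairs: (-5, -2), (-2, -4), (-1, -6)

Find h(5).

(h(x) − c)(x + q) = p for each data point; the three points give a linear system in c and q, then p follows.
Solving: c = 0, q = -1, p = 12, so h(x) = 12/(x − 1).
Then h(5) = 0 + 12/4 = 3.

3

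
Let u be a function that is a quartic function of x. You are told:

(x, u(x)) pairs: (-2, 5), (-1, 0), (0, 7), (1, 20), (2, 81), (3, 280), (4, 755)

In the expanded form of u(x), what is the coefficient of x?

First differences: -5, 7, 13, 61, 199, 475. Second differences: 12, 6, 48, 138, 276. Third differences: -6, 42, 90, 138. Fourth differences: 48, 48, 48.
Level-4 differences are constant, so u has degree 4.
Fitting a degree-4 polynomial gives u(x) = 2x^4 + 3x³ + x² + 7x + 7.
The coefficient of x is 7.

7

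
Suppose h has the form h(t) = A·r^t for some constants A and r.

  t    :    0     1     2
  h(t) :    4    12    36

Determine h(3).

Consecutive ratio: 12/4 = 3, and 36/12 = 3, so r = 3.
Then A·3^0 = 4 gives A = 4, and h(t) = 4·3^t.
h(3) = 4·3^3 = 108.

108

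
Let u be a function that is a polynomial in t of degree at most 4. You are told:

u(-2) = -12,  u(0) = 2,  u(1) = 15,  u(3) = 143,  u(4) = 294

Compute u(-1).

-1

Write u(t) = at^4 + bt³ + ct² + dt + e; the 5 given values yield a linear system in the 5 coefficients.
Solving, the leading coefficient vanishes, and u(t) = 3t³ + 5t² + 5t + 2.
Then u(-1) = -1.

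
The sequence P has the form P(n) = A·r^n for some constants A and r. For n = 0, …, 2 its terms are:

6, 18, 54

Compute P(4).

486

Consecutive ratio: 18/6 = 3, and 54/18 = 3, so r = 3.
Then A·3^0 = 6 gives A = 6, and P(n) = 6·3^n.
P(4) = 6·3^4 = 486.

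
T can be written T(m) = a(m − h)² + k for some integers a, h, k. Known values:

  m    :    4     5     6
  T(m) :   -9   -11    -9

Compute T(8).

First differences -2, 2; second difference 4 = 2a, so a = 2.
Expanding, the m-coefficient is −2ah = -4h; matching it to the data gives h = 5, and then k = -11.
So T(m) = 2(m − 5)² − 11.
T(8) = 2·3² − 11 = 7.

7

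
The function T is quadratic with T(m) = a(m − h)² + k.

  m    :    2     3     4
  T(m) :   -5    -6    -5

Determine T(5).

First differences -1, 1; second difference 2 = 2a, so a = 1.
Expanding, the m-coefficient is −2ah = -2h; matching it to the data gives h = 3, and then k = -6.
So T(m) = 1(m − 3)² − 6.
T(5) = 1·2² − 6 = -2.

-2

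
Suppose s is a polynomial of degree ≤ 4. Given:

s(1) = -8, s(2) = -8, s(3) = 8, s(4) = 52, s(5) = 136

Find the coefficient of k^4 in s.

0

Write s(k) = ak^4 + bk³ + ck² + dk + e; the 5 given values yield a linear system in the 5 coefficients.
Solving, the leading coefficient vanishes, and s(k) = 2k³ - 4k² - 2k - 4.
The coefficient of k^4 is 0.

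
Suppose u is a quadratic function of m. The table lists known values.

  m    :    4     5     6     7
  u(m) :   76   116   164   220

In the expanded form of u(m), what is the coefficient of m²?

First differences: 40, 48, 56. Second differences: 8, 8.
Level-2 differences are constant, so u has degree 2.
Fitting a degree-2 polynomial gives u(m) = 4m² + 4m - 4.
The coefficient of m² is 4.

4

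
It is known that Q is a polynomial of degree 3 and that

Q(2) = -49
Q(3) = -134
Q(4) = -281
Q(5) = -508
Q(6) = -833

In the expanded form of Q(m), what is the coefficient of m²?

-4

Write Q(m) = am³ + bm² + cm + d; the 5 given values yield a linear system in the 4 coefficients.
Solving, Q(m) = -3m³ - 4m² - 8m + 7.
The coefficient of m² is -4.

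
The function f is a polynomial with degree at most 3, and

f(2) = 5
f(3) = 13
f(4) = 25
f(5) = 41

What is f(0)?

1

First differences: 8, 12, 16. Second differences: 4, 4.
Level-2 differences are constant, so f has degree 2.
Fitting a degree-2 polynomial gives f(x) = 2x² - 2x + 1.
The constant term is f(0) = 1.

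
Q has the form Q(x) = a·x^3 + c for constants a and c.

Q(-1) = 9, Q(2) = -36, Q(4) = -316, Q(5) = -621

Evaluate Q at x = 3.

-131

From Q(-1) = 9 and Q(2) = -36: -1a + c = 9 and 8a + c = -36.
Subtracting: 9a = -45, so a = -5; then c = 9 − (-5)·(-1) = 4.
So Q(x) = -5x³ + 4, and Q(3) = -131.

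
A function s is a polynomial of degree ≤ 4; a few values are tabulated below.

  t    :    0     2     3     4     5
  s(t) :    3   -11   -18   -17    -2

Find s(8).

187

Write s(t) = at^4 + bt³ + ct² + dt + e; the 5 given values yield a linear system in the 5 coefficients.
Solving, the leading coefficient vanishes, and s(t) = t³ - 5t² - t + 3.
Then s(8) = 187.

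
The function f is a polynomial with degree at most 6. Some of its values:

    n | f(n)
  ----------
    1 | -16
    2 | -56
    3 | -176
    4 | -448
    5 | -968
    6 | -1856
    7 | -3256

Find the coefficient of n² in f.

First differences: -40, -120, -272, -520, -888, -1400. Second differences: -80, -152, -248, -368, -512. Third differences: -72, -96, -120, -144. Fourth differences: -24, -24, -24.
Level-4 differences are constant, so f has degree 4.
Fitting a degree-4 polynomial gives f(n) = -n^4 - 2n³ - 3n² - 2n - 8.
The coefficient of n² is -3.

-3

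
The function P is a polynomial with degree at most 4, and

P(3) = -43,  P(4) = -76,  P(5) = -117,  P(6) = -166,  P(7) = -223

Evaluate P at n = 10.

-442

First differences: -33, -41, -49, -57. Second differences: -8, -8, -8.
Level-2 differences are constant, so P has degree 2.
Fitting a degree-2 polynomial gives P(n) = -4n² - 5n + 8.
Then P(10) = -442.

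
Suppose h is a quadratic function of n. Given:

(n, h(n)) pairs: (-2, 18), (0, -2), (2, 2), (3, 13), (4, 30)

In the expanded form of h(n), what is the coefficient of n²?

3

Write h(n) = an² + bn + c; the 5 given values yield a linear system in the 3 coefficients.
Solving, h(n) = 3n² - 4n - 2.
The coefficient of n² is 3.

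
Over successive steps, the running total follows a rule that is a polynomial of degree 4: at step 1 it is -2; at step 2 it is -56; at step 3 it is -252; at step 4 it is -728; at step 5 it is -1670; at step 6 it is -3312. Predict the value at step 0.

Write the value at k as P(k).
First differences: -54, -196, -476, -942, -1642. Second differences: -142, -280, -466, -700. Third differences: -138, -186, -234. Fourth differences: -48, -48.
Level-4 differences are constant, so P has degree 4.
Fitting a degree-4 polynomial gives P(k) = -2k^4 - 3k³ - 3k² + 6k.
Then P(0) = 0.

0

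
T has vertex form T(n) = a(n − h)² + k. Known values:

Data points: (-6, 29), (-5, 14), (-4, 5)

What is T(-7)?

First differences -15, -9; second difference 6 = 2a, so a = 3.
Expanding, the n-coefficient is −2ah = -6h; matching it to the data gives h = -3, and then k = 2.
So T(n) = 3(n + 3)² + 2.
T(-7) = 3·(-4)² + 2 = 50.

50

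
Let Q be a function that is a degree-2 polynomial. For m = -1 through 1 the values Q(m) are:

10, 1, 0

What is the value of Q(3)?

22

Write Q(m) = am² + bm + c; the 3 given values yield a linear system in the 3 coefficients.
Solving, Q(m) = 4m² - 5m + 1.
Then Q(3) = 22.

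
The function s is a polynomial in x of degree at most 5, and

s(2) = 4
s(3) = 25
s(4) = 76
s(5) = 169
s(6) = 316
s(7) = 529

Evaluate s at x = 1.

First differences: 21, 51, 93, 147, 213. Second differences: 30, 42, 54, 66. Third differences: 12, 12, 12.
Level-3 differences are constant, so s has degree 3.
Fitting a degree-3 polynomial gives s(x) = 2x³ - 3x² - 2x + 4.
Then s(1) = 1.

1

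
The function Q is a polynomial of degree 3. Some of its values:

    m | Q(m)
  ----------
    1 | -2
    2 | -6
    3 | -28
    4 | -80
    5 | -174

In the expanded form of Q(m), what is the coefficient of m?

1

Write Q(m) = am³ + bm² + cm + d; the 5 given values yield a linear system in the 4 coefficients.
Solving, Q(m) = -2m³ + 3m² + m - 4.
The coefficient of m is 1.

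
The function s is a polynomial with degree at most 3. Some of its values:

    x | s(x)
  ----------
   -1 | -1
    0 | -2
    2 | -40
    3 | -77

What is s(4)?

-126

Write s(x) = ax³ + bx² + cx + d; the 4 given values yield a linear system in the 4 coefficients.
Solving, the leading coefficient vanishes, and s(x) = -6x² - 7x - 2.
Then s(4) = -126.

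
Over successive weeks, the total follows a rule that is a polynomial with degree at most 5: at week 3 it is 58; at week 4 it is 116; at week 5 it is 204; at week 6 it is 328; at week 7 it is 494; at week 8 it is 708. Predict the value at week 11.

1698

Write the value at x as f(x).
First differences: 58, 88, 124, 166, 214. Second differences: 30, 36, 42, 48. Third differences: 6, 6, 6.
Level-3 differences are constant, so f has degree 3.
Fitting a degree-3 polynomial gives f(x) = x³ + 3x² + 4.
Then f(11) = 1698.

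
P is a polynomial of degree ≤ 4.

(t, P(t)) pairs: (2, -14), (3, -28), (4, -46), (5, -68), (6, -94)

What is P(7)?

First differences: -14, -18, -22, -26. Second differences: -4, -4, -4.
Level-2 differences are constant, so P has degree 2.
Fitting a degree-2 polynomial gives P(t) = -2t² - 4t + 2.
Then P(7) = -124.

-124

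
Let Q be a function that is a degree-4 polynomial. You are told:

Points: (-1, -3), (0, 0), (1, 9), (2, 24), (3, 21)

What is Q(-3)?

-111

Write Q(m) = am^4 + bm³ + cm² + dm + e; the 5 given values yield a linear system in the 5 coefficients.
Solving, Q(m) = -m^4 + 2m³ + 4m² + 4m.
Then Q(-3) = -111.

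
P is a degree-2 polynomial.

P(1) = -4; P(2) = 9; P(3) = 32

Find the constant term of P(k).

-7

Write P(k) = ak² + bk + c; the 3 given values yield a linear system in the 3 coefficients.
Solving, P(k) = 5k² - 2k - 7.
The constant term is P(0) = -7.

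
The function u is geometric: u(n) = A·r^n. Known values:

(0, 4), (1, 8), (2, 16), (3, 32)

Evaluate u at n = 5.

128

Consecutive ratio: 8/4 = 2, and 16/8 = 2, so r = 2.
Then A·2^0 = 4 gives A = 4, and u(n) = 4·2^n.
u(5) = 4·2^5 = 128.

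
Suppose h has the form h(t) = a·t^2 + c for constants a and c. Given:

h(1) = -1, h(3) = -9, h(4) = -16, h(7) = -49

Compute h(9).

-81

From h(1) = -1 and h(3) = -9: 1a + c = -1 and 9a + c = -9.
Subtracting: 8a = -8, so a = -1; then c = -1 − (-1)·1 = 0.
So h(t) = -1t² + 0, and h(9) = -81.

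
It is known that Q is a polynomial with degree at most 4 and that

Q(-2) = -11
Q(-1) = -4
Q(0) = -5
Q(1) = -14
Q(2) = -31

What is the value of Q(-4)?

-49

First differences: 7, -1, -9, -17. Second differences: -8, -8, -8.
Level-2 differences are constant, so Q has degree 2.
Fitting a degree-2 polynomial gives Q(k) = -4k² - 5k - 5.
Then Q(-4) = -49.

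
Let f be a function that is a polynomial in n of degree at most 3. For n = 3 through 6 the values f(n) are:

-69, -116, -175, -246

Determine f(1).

-11

First differences: -47, -59, -71. Second differences: -12, -12.
Level-2 differences are constant, so f has degree 2.
Fitting a degree-2 polynomial gives f(n) = -6n² - 5n.
Then f(1) = -11.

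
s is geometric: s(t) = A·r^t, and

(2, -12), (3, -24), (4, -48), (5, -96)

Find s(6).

-192

Consecutive ratio: -24/(-12) = 2, and -48/(-24) = 2, so r = 2.
Then A·2^2 = -12 gives A = -3, and s(t) = -3·2^t.
s(6) = -3·2^6 = -192.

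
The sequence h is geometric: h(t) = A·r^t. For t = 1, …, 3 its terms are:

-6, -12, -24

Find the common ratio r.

Consecutive ratio: -12/(-6) = 2, and -24/(-12) = 2, so r = 2.
Then A·2^1 = -6 gives A = -3, and h(t) = -3·2^t.

2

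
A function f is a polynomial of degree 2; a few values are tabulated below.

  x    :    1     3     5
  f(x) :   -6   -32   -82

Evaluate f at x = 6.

Write f(x) = ax² + bx + c; the 3 given values yield a linear system in the 3 coefficients.
Solving, f(x) = -3x² - x - 2.
Then f(6) = -116.

-116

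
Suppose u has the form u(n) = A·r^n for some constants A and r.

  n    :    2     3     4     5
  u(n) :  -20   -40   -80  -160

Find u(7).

-640

Consecutive ratio: -40/(-20) = 2, and -80/(-40) = 2, so r = 2.
Then A·2^2 = -20 gives A = -5, and u(n) = -5·2^n.
u(7) = -5·2^7 = -640.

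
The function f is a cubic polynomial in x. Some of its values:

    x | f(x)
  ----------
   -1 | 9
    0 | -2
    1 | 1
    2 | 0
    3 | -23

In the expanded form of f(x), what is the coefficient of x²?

7

Write f(x) = ax³ + bx² + cx + d; the 5 given values yield a linear system in the 4 coefficients.
Solving, f(x) = -3x³ + 7x² - x - 2.
The coefficient of x² is 7.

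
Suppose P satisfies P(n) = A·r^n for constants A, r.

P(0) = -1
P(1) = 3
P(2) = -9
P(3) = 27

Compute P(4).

Consecutive ratio: 3/(-1) = -3, and -9/3 = -3, so r = -3.
Then A·(-3)^0 = -1 gives A = -1, and P(n) = -1·(-3)^n.
P(4) = -1·(-3)^4 = -81.

-81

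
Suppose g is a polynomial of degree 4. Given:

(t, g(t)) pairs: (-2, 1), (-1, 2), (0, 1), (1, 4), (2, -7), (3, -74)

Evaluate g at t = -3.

First differences: 1, -1, 3, -11, -67. Second differences: -2, 4, -14, -56. Third differences: 6, -18, -42. Fourth differences: -24, -24.
Level-4 differences are constant, so g has degree 4.
Fitting a degree-4 polynomial gives g(t) = -t^4 - t³ + 3t² + 2t + 1.
Then g(-3) = -32.

-32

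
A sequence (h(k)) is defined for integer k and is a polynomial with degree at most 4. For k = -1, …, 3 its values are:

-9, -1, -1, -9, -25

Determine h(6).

-121

First differences: 8, 0, -8, -16. Second differences: -8, -8, -8.
Level-2 differences are constant, so h has degree 2.
Fitting a degree-2 polynomial gives h(k) = -4k² + 4k - 1.
Then h(6) = -121.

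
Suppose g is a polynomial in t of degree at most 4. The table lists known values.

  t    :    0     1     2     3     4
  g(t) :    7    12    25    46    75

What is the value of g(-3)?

Write g(t) = at^4 + bt³ + ct² + dt + e; the 5 given values yield a linear system in the 5 coefficients.
Solving, the top 2 coefficients vanish, and g(t) = 4t² + t + 7.
Then g(-3) = 40.

40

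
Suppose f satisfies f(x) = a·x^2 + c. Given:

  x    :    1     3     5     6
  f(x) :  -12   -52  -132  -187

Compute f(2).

-27

From f(1) = -12 and f(3) = -52: 1a + c = -12 and 9a + c = -52.
Subtracting: 8a = -40, so a = -5; then c = -12 − (-5)·1 = -7.
So f(x) = -5x² − 7, and f(2) = -27.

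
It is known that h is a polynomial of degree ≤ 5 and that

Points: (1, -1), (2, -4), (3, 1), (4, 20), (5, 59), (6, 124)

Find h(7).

First differences: -3, 5, 19, 39, 65. Second differences: 8, 14, 20, 26. Third differences: 6, 6, 6.
Level-3 differences are constant, so h has degree 3.
Extending the table by one column gives the next first difference 97, so h(7) = 124 + 97 = 221.

221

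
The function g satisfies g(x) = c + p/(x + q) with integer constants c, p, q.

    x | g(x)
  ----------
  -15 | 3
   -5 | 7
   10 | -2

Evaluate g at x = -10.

4

(g(x) − c)(x + q) = p for each data point; the three points give a linear system in c and q, then p follows.
Solving: c = 1, q = 0, p = -30, so g(x) = 1 − 30/(x + 0).
Then g(-10) = 1 − 30/(-10) = 4.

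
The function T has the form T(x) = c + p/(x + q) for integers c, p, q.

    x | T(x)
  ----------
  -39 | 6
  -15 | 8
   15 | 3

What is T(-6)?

(T(x) − c)(x + q) = p for each data point; the three points give a linear system in c and q, then p follows.
Solving: c = 5, q = 3, p = -36, so T(x) = 5 − 36/(x + 3).
Then T(-6) = 5 − 36/(-3) = 17.

17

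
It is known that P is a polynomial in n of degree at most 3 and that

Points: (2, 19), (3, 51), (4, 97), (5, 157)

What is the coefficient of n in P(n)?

First differences: 32, 46, 60. Second differences: 14, 14.
Level-2 differences are constant, so P has degree 2.
Fitting a degree-2 polynomial gives P(n) = 7n² - 3n - 3.
The coefficient of n is -3.

-3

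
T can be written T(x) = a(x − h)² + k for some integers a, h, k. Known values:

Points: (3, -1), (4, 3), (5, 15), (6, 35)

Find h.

3

First differences 4, 12, 20; second difference 8 = 2a, so a = 4.
Expanding, the x-coefficient is −2ah = -8h; matching it to the data gives h = 3, and then k = -1.
So T(x) = 4(x − 3)² − 1.
Hence h = 3.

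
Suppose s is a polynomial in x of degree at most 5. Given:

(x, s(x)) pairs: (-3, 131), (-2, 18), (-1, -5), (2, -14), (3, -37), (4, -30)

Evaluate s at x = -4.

418

Write s(x) = ax^5 + bx^4 + cx³ + dx² + ex + p; the 6 given values yield a linear system in the 6 coefficients.
Solving, the leading coefficient vanishes, and s(x) = x^4 - 4x³ - 4x² + 8x + 2.
Then s(-4) = 418.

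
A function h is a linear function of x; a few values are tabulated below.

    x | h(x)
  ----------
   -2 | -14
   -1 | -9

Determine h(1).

1

Write h(x) = ax + b; the 2 given values yield a linear system in the 2 coefficients.
Solving, h(x) = 5x - 4.
Then h(1) = 1.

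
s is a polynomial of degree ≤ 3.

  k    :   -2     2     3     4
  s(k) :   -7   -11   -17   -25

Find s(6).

-47

Write s(k) = ak³ + bk² + ck + d; the 4 given values yield a linear system in the 4 coefficients.
Solving, the leading coefficient vanishes, and s(k) = -k² - k - 5.
Then s(6) = -47.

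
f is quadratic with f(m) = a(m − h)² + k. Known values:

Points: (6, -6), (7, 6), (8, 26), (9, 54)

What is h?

First differences 12, 20, 28; second difference 8 = 2a, so a = 4.
Expanding, the m-coefficient is −2ah = -8h; matching it to the data gives h = 5, and then k = -10.
So f(m) = 4(m − 5)² − 10.
Hence h = 5.

5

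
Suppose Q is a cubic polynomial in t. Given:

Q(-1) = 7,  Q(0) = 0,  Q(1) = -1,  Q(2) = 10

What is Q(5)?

Write Q(t) = at³ + bt² + ct + d; the 4 given values yield a linear system in the 4 coefficients.
Solving, Q(t) = t³ + 3t² - 5t.
Then Q(5) = 175.

175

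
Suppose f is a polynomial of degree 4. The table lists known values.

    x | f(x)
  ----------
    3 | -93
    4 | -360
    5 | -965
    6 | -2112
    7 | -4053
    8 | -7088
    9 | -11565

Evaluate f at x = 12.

-37848

First differences: -267, -605, -1147, -1941, -3035, -4477. Second differences: -338, -542, -794, -1094, -1442. Third differences: -204, -252, -300, -348. Fourth differences: -48, -48, -48.
Level-4 differences are constant, so f has degree 4.
Fitting a degree-4 polynomial gives f(x) = -2x^4 + 2x³ + x² + 2x.
Then f(12) = -37848.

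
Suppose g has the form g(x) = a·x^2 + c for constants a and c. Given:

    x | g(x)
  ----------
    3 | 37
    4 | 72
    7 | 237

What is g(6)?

From g(3) = 37 and g(4) = 72: 9a + c = 37 and 16a + c = 72.
Subtracting: 7a = 35, so a = 5; then c = 37 − 5·9 = -8.
So g(x) = 5x² − 8, and g(6) = 172.

172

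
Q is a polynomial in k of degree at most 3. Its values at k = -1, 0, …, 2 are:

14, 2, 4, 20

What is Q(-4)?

134

Write Q(k) = ak³ + bk² + ck + d; the 4 given values yield a linear system in the 4 coefficients.
Solving, the leading coefficient vanishes, and Q(k) = 7k² - 5k + 2.
Then Q(-4) = 134.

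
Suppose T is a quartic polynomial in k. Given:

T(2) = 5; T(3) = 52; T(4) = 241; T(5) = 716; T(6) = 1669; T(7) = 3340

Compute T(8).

First differences: 47, 189, 475, 953, 1671. Second differences: 142, 286, 478, 718. Third differences: 144, 192, 240. Fourth differences: 48, 48.
Level-4 differences are constant, so T has degree 4.
Extending the table by one column gives the next first difference 2677, so T(8) = 3340 + 2677 = 6017.

6017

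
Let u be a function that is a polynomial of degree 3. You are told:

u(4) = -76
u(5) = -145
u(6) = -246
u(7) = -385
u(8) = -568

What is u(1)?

First differences: -69, -101, -139, -183. Second differences: -32, -38, -44. Third differences: -6, -6.
Level-3 differences are constant, so u has degree 3.
Fitting a degree-3 polynomial gives u(k) = -k³ - k² + k.
Then u(1) = -1.

-1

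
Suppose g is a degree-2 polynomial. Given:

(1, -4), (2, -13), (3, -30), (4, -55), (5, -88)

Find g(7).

First differences: -9, -17, -25, -33. Second differences: -8, -8, -8.
Level-2 differences are constant, so g has degree 2.
Fitting a degree-2 polynomial gives g(x) = -4x² + 3x - 3.
Then g(7) = -178.

-178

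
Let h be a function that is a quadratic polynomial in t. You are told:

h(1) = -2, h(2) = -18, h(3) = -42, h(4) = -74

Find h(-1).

First differences: -16, -24, -32. Second differences: -8, -8.
Level-2 differences are constant, so h has degree 2.
Fitting a degree-2 polynomial gives h(t) = -4t² - 4t + 6.
Then h(-1) = 6.

6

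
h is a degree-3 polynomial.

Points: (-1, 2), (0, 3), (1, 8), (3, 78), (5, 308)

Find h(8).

1163

Write h(n) = an³ + bn² + cn + d; the 5 given values yield a linear system in the 4 coefficients.
Solving, h(n) = 2n³ + 2n² + n + 3.
Then h(8) = 1163.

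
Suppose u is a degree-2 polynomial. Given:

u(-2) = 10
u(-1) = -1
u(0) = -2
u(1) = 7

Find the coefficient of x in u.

First differences: -11, -1, 9. Second differences: 10, 10.
Level-2 differences are constant, so u has degree 2.
Fitting a degree-2 polynomial gives u(x) = 5x² + 4x - 2.
The coefficient of x is 4.

4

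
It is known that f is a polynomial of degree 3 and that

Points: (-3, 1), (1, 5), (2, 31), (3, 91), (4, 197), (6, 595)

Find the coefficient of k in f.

-3

Write f(k) = ak³ + bk² + ck + d; the 6 given values yield a linear system in the 4 coefficients.
Solving, f(k) = 2k³ + 5k² - 3k + 1.
The coefficient of k is -3.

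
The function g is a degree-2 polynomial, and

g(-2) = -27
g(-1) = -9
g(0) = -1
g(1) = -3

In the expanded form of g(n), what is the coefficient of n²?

-5

First differences: 18, 8, -2. Second differences: -10, -10.
Level-2 differences are constant, so g has degree 2.
Fitting a degree-2 polynomial gives g(n) = -5n² + 3n - 1.
The coefficient of n² is -5.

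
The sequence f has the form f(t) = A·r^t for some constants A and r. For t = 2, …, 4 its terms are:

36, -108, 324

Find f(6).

Consecutive ratio: -108/36 = -3, and 324/(-108) = -3, so r = -3.
Then A·(-3)^2 = 36 gives A = 4, and f(t) = 4·(-3)^t.
f(6) = 4·(-3)^6 = 2916.

2916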